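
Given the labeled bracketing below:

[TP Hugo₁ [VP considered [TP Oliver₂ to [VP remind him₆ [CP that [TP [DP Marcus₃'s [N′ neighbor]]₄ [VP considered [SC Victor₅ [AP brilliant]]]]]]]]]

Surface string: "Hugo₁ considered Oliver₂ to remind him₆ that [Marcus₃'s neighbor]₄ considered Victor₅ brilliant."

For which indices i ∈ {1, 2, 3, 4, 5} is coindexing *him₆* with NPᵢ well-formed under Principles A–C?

{1}

*him* is a pronoun, so Principle B applies: it must be free in its binding domain.
Binding domain of *him₆*: the embedded TP, whose subject is Oliver₂.
*Hugo₁* c-commands the pronoun but from outside its binding domain, and is not c-commanded by it → coindexation permitted.
*Oliver₂* c-commands the pronoun within its binding domain → coindexation would violate Principle B.
*Marcus₃*: the pronoun c-commands this R-expression → coindexation would violate Principle C on *Marcus₃*.
*[Marcus₃'s neighbor]₄*: the pronoun c-commands this R-expression → coindexation would violate Principle C on *[Marcus₃'s neighbor]₄*.
*Victor₅*: the pronoun c-commands this R-expression → coindexation would violate Principle C on *Victor₅*.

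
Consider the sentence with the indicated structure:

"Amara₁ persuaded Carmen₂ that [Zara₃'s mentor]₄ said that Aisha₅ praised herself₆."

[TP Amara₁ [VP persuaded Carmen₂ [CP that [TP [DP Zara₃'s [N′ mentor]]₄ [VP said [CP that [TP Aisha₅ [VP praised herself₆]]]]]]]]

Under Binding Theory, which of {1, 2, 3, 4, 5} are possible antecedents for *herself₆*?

*herself* is an anaphor, so Principle A applies: it must be bound in its binding domain.
Binding domain of *herself₆*: the embedded TP, whose subject is Aisha₅.
*Amara₁* c-commands the anaphor but is outside its binding domain → cannot satisfy Principle A.
*Carmen₂* c-commands the anaphor but is outside its binding domain → cannot satisfy Principle A.
*Zara₃* does not c-command the anaphor → cannot bind it.
*[Zara₃'s mentor]₄* c-commands the anaphor but is outside its binding domain → cannot satisfy Principle A.
*Aisha₅* c-commands the anaphor within its binding domain → licit binder.

{5}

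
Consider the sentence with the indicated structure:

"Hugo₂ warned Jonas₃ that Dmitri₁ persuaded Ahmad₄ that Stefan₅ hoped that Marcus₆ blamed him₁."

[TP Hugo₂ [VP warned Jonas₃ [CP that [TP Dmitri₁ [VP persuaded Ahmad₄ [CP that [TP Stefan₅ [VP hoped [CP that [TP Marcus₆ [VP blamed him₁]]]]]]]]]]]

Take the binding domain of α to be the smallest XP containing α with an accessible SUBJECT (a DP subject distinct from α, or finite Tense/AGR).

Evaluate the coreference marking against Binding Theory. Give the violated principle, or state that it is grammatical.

grammatical

The two coindexed NPs are *Dmitri₁* and *him₁*.
*him₁* is a pronoun; its binding domain is the embedded TP, whose subject is Marcus₆. Within that domain it is c-commanded only by *Marcus₆*, which carries a different index — the pronoun is free locally, so Principle B holds.
*Dmitri₁* is an R-expression; *him₁* does not c-command it, and no other NP shares its index, so Principle C is satisfied.
All principles are respected.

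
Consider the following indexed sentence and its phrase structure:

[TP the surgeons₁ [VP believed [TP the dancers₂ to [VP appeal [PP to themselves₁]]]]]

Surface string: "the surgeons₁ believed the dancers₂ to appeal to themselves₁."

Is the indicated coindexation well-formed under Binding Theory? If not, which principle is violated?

The two coindexed NPs are *the surgeons₁* and *themselves₁*.
*themselves₁* is an anaphor. Principle A requires it to be bound within its binding domain — the embedded TP, whose subject is the dancers₂.
Within that domain it is c-commanded by *the dancers₂*, which does not share its index.
*the surgeons₁* does c-command the anaphor, but from outside its binding domain.
The anaphor is unbound in its domain → Principle A violation.

Principle A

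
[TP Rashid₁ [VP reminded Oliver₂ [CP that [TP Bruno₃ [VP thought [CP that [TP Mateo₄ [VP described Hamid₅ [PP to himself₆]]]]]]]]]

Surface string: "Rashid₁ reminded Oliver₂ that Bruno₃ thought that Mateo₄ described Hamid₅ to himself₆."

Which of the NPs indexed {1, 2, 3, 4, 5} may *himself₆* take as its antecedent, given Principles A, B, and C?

*himself* is an anaphor, so Principle A applies: it must be bound in its binding domain.
Binding domain of *himself₆*: the embedded TP, whose subject is Mateo₄.
*Rashid₁* c-commands the anaphor but is outside its binding domain → cannot satisfy Principle A.
*Oliver₂* c-commands the anaphor but is outside its binding domain → cannot satisfy Principle A.
*Bruno₃* c-commands the anaphor but is outside its binding domain → cannot satisfy Principle A.
*Mateo₄* c-commands the anaphor within its binding domain → licit binder.
*Hamid₅* c-commands the anaphor within its binding domain → licit binder.

{4, 5}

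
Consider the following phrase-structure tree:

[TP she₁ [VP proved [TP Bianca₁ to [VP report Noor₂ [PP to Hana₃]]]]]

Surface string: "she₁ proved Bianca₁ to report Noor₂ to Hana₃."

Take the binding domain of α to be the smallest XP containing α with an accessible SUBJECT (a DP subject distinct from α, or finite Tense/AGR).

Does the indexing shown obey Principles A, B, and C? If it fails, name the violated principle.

The two coindexed NPs are *she₁* and *Bianca₁*.
*Bianca₁* is an R-expression. Principle C requires it to be free everywhere.
*she₁* c-commands it and carries the same index.
The R-expression is bound → Principle C violation.

Principle C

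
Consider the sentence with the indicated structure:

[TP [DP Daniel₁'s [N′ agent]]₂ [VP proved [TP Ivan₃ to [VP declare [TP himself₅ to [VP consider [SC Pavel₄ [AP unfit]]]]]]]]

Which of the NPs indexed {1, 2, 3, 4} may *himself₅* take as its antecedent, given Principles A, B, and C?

*himself* is an anaphor, so Principle A applies: it must be bound in its binding domain.
Binding domain of *himself₅*: the embedded TP, whose subject is Ivan₃.
*Daniel₁* does not c-command the anaphor → cannot bind it.
*[Daniel₁'s agent]₂* c-commands the anaphor but is outside its binding domain → cannot satisfy Principle A.
*Ivan₃* c-commands the anaphor within its binding domain → licit binder.
*Pavel₄* does not c-command the anaphor → cannot bind it.

{3}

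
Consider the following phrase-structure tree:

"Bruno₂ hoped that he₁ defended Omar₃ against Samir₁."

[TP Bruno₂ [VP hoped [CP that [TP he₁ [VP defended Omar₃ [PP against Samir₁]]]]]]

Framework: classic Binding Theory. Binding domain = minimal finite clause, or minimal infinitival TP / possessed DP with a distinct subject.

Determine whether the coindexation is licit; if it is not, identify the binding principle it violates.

The two coindexed NPs are *he₁* and *Samir₁*.
*Samir₁* is an R-expression. Principle C requires it to be free everywhere.
*he₁* c-commands it and carries the same index.
The R-expression is bound → Principle C violation.

Principle C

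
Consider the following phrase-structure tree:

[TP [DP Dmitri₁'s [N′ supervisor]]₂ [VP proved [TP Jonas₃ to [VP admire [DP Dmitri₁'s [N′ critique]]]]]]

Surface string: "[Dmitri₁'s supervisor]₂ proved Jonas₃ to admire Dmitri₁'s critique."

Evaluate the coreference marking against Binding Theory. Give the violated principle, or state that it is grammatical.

grammatical

The two coindexed NPs are *Dmitri₁* and *Dmitri₁*.
*Dmitri₁* is an R-expression; no coindexed NP c-commands it, so Principle C holds.
*Dmitri₁* is an R-expression; *Dmitri₁* does not c-command it, and no other NP shares its index, so Principle C is satisfied.
All principles are respected.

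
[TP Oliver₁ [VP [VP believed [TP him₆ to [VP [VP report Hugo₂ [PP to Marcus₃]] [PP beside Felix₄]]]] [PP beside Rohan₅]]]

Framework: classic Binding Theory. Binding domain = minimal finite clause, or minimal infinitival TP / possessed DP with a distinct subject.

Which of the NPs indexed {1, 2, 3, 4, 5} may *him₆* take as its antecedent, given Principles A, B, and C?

{5}

*him* is a pronoun, so Principle B applies: it must be free in its binding domain.
Binding domain of *him₆*: the matrix TP, whose subject is Oliver₁.
*Oliver₁* c-commands the pronoun within its binding domain → coindexation would violate Principle B.
*Hugo₂*: the pronoun c-commands this R-expression → coindexation would violate Principle C on *Hugo₂*.
*Marcus₃*: the pronoun c-commands this R-expression → coindexation would violate Principle C on *Marcus₃*.
*Felix₄*: the pronoun c-commands this R-expression → coindexation would violate Principle C on *Felix₄*.
*Rohan₅* and the pronoun do not c-command one another → neither Principle B nor Principle C is at stake; coindexation permitted.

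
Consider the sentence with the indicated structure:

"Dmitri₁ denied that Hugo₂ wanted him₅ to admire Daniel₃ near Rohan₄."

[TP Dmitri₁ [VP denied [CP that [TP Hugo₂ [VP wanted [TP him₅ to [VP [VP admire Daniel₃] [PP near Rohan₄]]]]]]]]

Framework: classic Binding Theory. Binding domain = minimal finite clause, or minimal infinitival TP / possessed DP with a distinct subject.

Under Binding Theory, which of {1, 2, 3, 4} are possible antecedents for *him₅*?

{1}

*him* is a pronoun, so Principle B applies: it must be free in its binding domain.
Binding domain of *him₅*: the embedded TP, whose subject is Hugo₂.
*Dmitri₁* c-commands the pronoun but from outside its binding domain, and is not c-commanded by it → coindexation permitted.
*Hugo₂* c-commands the pronoun within its binding domain → coindexation would violate Principle B.
*Daniel₃*: the pronoun c-commands this R-expression → coindexation would violate Principle C on *Daniel₃*.
*Rohan₄*: the pronoun c-commands this R-expression → coindexation would violate Principle C on *Rohan₄*.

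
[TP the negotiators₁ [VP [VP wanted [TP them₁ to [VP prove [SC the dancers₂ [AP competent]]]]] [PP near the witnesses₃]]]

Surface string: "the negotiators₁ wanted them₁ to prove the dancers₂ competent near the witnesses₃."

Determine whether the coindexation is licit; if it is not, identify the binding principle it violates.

The two coindexed NPs are *the negotiators₁* and *them₁*.
*them₁* is a pronoun. Its binding domain is the matrix TP, whose subject is the negotiators₁.
*the negotiators₁* c-commands it within that domain and carries the same index.
The pronoun is locally bound → Principle B violation.

Principle B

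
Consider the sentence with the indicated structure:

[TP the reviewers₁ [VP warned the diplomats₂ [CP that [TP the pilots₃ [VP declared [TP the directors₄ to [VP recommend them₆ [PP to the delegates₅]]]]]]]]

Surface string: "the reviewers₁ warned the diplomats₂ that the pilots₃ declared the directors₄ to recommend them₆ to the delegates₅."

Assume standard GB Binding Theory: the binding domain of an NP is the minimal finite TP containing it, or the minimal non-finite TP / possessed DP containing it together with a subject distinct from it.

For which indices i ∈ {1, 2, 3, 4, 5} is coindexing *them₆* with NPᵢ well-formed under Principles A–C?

{1, 2, 3}

*them* is a pronoun, so Principle B applies: it must be free in its binding domain.
Binding domain of *them₆*: the embedded TP, whose subject is the directors₄.
*the reviewers₁* c-commands the pronoun but from outside its binding domain, and is not c-commanded by it → coindexation permitted.
*the diplomats₂* c-commands the pronoun but from outside its binding domain, and is not c-commanded by it → coindexation permitted.
*the pilots₃* c-commands the pronoun but from outside its binding domain, and is not c-commanded by it → coindexation permitted.
*the directors₄* c-commands the pronoun within its binding domain → coindexation would violate Principle B.
*the delegates₅*: the pronoun c-commands this R-expression → coindexation would violate Principle C on *the delegates₅*.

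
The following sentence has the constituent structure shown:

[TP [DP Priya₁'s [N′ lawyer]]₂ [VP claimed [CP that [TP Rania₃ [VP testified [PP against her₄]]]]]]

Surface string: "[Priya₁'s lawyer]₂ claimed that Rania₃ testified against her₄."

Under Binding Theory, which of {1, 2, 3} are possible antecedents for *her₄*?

{1, 2}

*her* is a pronoun, so Principle B applies: it must be free in its binding domain.
Binding domain of *her₄*: the embedded TP, whose subject is Rania₃.
*Priya₁* and the pronoun do not c-command one another → neither Principle B nor Principle C is at stake; coindexation permitted.
*[Priya₁'s lawyer]₂* c-commands the pronoun but from outside its binding domain, and is not c-commanded by it → coindexation permitted.
*Rania₃* c-commands the pronoun within its binding domain → coindexation would violate Principle B.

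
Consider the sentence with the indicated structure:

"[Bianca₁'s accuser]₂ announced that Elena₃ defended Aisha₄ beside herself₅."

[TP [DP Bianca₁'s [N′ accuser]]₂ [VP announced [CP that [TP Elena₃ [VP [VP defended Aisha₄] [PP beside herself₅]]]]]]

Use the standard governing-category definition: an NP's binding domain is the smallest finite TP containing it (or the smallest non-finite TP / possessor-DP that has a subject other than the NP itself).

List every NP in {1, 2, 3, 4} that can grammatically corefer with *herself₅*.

*herself* is an anaphor, so Principle A applies: it must be bound in its binding domain.
Binding domain of *herself₅*: the embedded TP, whose subject is Elena₃.
*Bianca₁* does not c-command the anaphor → cannot bind it.
*[Bianca₁'s accuser]₂* c-commands the anaphor but is outside its binding domain → cannot satisfy Principle A.
*Elena₃* c-commands the anaphor within its binding domain → licit binder.
*Aisha₄* does not c-command the anaphor → cannot bind it.

{3}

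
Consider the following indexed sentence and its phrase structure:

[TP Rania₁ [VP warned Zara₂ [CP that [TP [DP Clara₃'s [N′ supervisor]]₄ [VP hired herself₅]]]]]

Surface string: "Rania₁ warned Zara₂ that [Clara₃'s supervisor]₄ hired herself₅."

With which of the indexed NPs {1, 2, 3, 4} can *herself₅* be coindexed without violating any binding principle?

{4}

*herself* is an anaphor, so Principle A applies: it must be bound in its binding domain.
Binding domain of *herself₅*: the embedded TP, whose subject is [Clara₃'s supervisor]₄.
*Rania₁* c-commands the anaphor but is outside its binding domain → cannot satisfy Principle A.
*Zara₂* c-commands the anaphor but is outside its binding domain → cannot satisfy Principle A.
*Clara₃* does not c-command the anaphor → cannot bind it.
*[Clara₃'s supervisor]₄* c-commands the anaphor within its binding domain → licit binder.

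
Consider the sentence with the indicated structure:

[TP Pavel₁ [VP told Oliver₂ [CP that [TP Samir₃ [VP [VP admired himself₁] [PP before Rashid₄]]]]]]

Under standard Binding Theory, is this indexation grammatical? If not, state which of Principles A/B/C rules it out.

The two coindexed NPs are *Pavel₁* and *himself₁*.
*himself₁* is an anaphor. Principle A requires it to be bound within its binding domain — the embedded TP, whose subject is Samir₃.
Within that domain it is c-commanded by *Samir₃*, which does not share its index.
*Pavel₁* does c-command the anaphor, but from outside its binding domain.
The anaphor is unbound in its domain → Principle A violation.

Principle A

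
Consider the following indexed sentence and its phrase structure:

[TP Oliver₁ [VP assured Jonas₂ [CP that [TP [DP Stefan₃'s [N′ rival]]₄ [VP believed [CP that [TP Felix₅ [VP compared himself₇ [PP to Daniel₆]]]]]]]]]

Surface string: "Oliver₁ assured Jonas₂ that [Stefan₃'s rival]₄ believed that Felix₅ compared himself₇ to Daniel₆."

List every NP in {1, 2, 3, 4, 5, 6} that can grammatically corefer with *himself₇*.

*himself* is an anaphor, so Principle A applies: it must be bound in its binding domain.
Binding domain of *himself₇*: the embedded TP, whose subject is Felix₅.
*Oliver₁* c-commands the anaphor but is outside its binding domain → cannot satisfy Principle A.
*Jonas₂* c-commands the anaphor but is outside its binding domain → cannot satisfy Principle A.
*Stefan₃* does not c-command the anaphor → cannot bind it.
*[Stefan₃'s rival]₄* c-commands the anaphor but is outside its binding domain → cannot satisfy Principle A.
*Felix₅* c-commands the anaphor within its binding domain → licit binder.
*Daniel₆* does not c-command the anaphor → cannot bind it.

{5}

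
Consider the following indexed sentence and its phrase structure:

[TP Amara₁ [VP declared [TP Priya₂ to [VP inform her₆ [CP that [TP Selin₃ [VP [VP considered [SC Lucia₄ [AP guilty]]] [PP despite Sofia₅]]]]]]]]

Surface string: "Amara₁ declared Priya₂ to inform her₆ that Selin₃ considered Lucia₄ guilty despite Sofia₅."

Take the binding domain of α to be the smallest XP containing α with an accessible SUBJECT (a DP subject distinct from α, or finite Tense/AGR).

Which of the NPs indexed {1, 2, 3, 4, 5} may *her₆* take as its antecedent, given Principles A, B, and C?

*her* is a pronoun, so Principle B applies: it must be free in its binding domain.
Binding domain of *her₆*: the embedded TP, whose subject is Priya₂.
*Amara₁* c-commands the pronoun but from outside its binding domain, and is not c-commanded by it → coindexation permitted.
*Priya₂* c-commands the pronoun within its binding domain → coindexation would violate Principle B.
*Selin₃*: the pronoun c-commands this R-expression → coindexation would violate Principle C on *Selin₃*.
*Lucia₄*: the pronoun c-commands this R-expression → coindexation would violate Principle C on *Lucia₄*.
*Sofia₅*: the pronoun c-commands this R-expression → coindexation would violate Principle C on *Sofia₅*.

{1}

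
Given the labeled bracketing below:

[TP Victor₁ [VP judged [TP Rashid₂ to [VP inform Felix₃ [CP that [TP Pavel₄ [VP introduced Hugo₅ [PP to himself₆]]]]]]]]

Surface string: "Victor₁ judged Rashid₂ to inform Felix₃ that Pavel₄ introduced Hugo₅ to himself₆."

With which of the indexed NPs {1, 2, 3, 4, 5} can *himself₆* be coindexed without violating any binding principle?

*himself* is an anaphor, so Principle A applies: it must be bound in its binding domain.
Binding domain of *himself₆*: the embedded TP, whose subject is Pavel₄.
*Victor₁* c-commands the anaphor but is outside its binding domain → cannot satisfy Principle A.
*Rashid₂* c-commands the anaphor but is outside its binding domain → cannot satisfy Principle A.
*Felix₃* c-commands the anaphor but is outside its binding domain → cannot satisfy Principle A.
*Pavel₄* c-commands the anaphor within its binding domain → licit binder.
*Hugo₅* c-commands the anaphor within its binding domain → licit binder.

{4, 5}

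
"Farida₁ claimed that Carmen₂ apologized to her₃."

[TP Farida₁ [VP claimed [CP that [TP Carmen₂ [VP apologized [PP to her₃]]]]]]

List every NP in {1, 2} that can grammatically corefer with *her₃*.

*her* is a pronoun, so Principle B applies: it must be free in its binding domain.
Binding domain of *her₃*: the embedded TP, whose subject is Carmen₂.
*Farida₁* c-commands the pronoun but from outside its binding domain, and is not c-commanded by it → coindexation permitted.
*Carmen₂* c-commands the pronoun within its binding domain → coindexation would violate Principle B.

{1}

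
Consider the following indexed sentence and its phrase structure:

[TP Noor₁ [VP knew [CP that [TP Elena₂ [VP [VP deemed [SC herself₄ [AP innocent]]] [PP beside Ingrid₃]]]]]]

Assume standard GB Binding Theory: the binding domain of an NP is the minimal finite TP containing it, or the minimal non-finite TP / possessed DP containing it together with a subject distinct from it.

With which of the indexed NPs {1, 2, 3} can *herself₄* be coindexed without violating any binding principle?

{2}

*herself* is an anaphor, so Principle A applies: it must be bound in its binding domain.
Binding domain of *herself₄*: the embedded TP, whose subject is Elena₂.
*Noor₁* c-commands the anaphor but is outside its binding domain → cannot satisfy Principle A.
*Elena₂* c-commands the anaphor within its binding domain → licit binder.
*Ingrid₃* does not c-command the anaphor → cannot bind it.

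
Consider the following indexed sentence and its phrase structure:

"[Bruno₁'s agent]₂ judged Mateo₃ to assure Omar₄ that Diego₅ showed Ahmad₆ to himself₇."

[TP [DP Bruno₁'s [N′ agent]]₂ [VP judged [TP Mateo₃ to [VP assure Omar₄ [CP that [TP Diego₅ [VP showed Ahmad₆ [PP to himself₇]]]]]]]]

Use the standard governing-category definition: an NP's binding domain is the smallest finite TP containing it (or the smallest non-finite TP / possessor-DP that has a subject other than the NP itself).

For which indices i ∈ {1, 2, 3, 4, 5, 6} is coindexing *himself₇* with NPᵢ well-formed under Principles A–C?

*himself* is an anaphor, so Principle A applies: it must be bound in its binding domain.
Binding domain of *himself₇*: the embedded TP, whose subject is Diego₅.
*Bruno₁* does not c-command the anaphor → cannot bind it.
*[Bruno₁'s agent]₂* c-commands the anaphor but is outside its binding domain → cannot satisfy Principle A.
*Mateo₃* c-commands the anaphor but is outside its binding domain → cannot satisfy Principle A.
*Omar₄* c-commands the anaphor but is outside its binding domain → cannot satisfy Principle A.
*Diego₅* c-commands the anaphor within its binding domain → licit binder.
*Ahmad₆* c-commands the anaphor within its binding domain → licit binder.

{5, 6}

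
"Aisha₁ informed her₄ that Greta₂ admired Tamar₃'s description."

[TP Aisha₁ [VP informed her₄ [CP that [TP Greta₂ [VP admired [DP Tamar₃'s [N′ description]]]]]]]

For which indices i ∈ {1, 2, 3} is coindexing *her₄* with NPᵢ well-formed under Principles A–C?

*her* is a pronoun, so Principle B applies: it must be free in its binding domain.
Binding domain of *her₄*: the matrix TP, whose subject is Aisha₁.
*Aisha₁* c-commands the pronoun within its binding domain → coindexation would violate Principle B.
*Greta₂*: the pronoun c-commands this R-expression → coindexation would violate Principle C on *Greta₂*.
*Tamar₃*: the pronoun c-commands this R-expression → coindexation would violate Principle C on *Tamar₃*.

none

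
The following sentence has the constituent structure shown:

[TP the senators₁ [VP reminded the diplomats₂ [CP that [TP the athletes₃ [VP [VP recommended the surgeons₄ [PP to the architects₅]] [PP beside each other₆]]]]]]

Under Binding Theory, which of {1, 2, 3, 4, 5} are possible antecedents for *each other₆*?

*each other* is an anaphor, so Principle A applies: it must be bound in its binding domain.
Binding domain of *each other₆*: the embedded TP, whose subject is the athletes₃.
*the senators₁* c-commands the anaphor but is outside its binding domain → cannot satisfy Principle A.
*the diplomats₂* c-commands the anaphor but is outside its binding domain → cannot satisfy Principle A.
*the athletes₃* c-commands the anaphor within its binding domain → licit binder.
*the surgeons₄* does not c-command the anaphor → cannot bind it.
*the architects₅* does not c-command the anaphor → cannot bind it.

{3}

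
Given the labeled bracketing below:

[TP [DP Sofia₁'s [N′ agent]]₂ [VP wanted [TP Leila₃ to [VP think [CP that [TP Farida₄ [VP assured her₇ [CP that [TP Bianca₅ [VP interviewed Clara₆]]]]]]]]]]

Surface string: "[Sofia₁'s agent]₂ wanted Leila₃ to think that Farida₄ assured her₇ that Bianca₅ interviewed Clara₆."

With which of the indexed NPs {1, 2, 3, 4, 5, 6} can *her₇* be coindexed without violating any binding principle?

{1, 2, 3}

*her* is a pronoun, so Principle B applies: it must be free in its binding domain.
Binding domain of *her₇*: the embedded TP, whose subject is Farida₄.
*Sofia₁* and the pronoun do not c-command one another → neither Principle B nor Principle C is at stake; coindexation permitted.
*[Sofia₁'s agent]₂* c-commands the pronoun but from outside its binding domain, and is not c-commanded by it → coindexation permitted.
*Leila₃* c-commands the pronoun but from outside its binding domain, and is not c-commanded by it → coindexation permitted.
*Farida₄* c-commands the pronoun within its binding domain → coindexation would violate Principle B.
*Bianca₅*: the pronoun c-commands this R-expression → coindexation would violate Principle C on *Bianca₅*.
*Clara₆*: the pronoun c-commands this R-expression → coindexation would violate Principle C on *Clara₆*.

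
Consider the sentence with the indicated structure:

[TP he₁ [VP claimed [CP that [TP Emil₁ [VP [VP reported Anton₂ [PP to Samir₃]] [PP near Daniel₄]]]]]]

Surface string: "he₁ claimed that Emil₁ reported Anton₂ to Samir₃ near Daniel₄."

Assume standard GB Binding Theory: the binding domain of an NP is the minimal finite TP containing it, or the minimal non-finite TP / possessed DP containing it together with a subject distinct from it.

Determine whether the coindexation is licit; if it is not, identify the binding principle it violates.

The two coindexed NPs are *he₁* and *Emil₁*.
*Emil₁* is an R-expression. Principle C requires it to be free everywhere.
*he₁* c-commands it and carries the same index.
The R-expression is bound → Principle C violation.

Principle C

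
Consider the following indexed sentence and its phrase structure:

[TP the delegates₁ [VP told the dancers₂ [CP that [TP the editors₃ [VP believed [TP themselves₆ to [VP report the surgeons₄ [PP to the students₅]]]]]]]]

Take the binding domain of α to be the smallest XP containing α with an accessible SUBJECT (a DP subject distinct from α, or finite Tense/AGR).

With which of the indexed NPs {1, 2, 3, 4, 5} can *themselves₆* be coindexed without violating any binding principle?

{3}

*themselves* is an anaphor, so Principle A applies: it must be bound in its binding domain.
Binding domain of *themselves₆*: the embedded TP, whose subject is the editors₃.
*the delegates₁* c-commands the anaphor but is outside its binding domain → cannot satisfy Principle A.
*the dancers₂* c-commands the anaphor but is outside its binding domain → cannot satisfy Principle A.
*the editors₃* c-commands the anaphor within its binding domain → licit binder.
*the surgeons₄* does not c-command the anaphor → cannot bind it.
*the students₅* does not c-command the anaphor → cannot bind it.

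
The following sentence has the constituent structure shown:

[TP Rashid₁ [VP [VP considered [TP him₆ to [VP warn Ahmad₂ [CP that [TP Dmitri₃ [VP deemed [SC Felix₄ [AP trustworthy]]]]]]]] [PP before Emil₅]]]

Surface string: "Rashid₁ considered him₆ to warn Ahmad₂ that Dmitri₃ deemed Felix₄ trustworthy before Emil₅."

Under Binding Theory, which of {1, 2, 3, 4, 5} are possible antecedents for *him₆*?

{5}

*him* is a pronoun, so Principle B applies: it must be free in its binding domain.
Binding domain of *him₆*: the matrix TP, whose subject is Rashid₁.
*Rashid₁* c-commands the pronoun within its binding domain → coindexation would violate Principle B.
*Ahmad₂*: the pronoun c-commands this R-expression → coindexation would violate Principle C on *Ahmad₂*.
*Dmitri₃*: the pronoun c-commands this R-expression → coindexation would violate Principle C on *Dmitri₃*.
*Felix₄*: the pronoun c-commands this R-expression → coindexation would violate Principle C on *Felix₄*.
*Emil₅* and the pronoun do not c-command one another → neither Principle B nor Principle C is at stake; coindexation permitted.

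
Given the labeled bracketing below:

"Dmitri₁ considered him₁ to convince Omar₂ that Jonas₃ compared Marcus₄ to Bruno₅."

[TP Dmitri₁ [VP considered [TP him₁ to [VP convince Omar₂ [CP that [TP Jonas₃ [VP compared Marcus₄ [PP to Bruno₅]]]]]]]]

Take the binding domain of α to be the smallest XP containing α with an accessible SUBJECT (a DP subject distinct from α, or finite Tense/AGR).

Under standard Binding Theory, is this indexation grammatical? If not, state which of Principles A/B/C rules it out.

Principle B

The two coindexed NPs are *Dmitri₁* and *him₁*.
*him₁* is a pronoun. Its binding domain is the matrix TP, whose subject is Dmitri₁.
*Dmitri₁* c-commands it within that domain and carries the same index.
The pronoun is locally bound → Principle B violation.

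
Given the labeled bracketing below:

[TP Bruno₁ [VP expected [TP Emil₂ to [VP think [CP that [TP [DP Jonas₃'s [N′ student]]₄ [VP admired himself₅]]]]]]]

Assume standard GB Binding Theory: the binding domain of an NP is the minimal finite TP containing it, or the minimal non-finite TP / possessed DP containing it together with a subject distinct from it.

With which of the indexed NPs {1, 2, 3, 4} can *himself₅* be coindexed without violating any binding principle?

*himself* is an anaphor, so Principle A applies: it must be bound in its binding domain.
Binding domain of *himself₅*: the embedded TP, whose subject is [Jonas₃'s student]₄.
*Bruno₁* c-commands the anaphor but is outside its binding domain → cannot satisfy Principle A.
*Emil₂* c-commands the anaphor but is outside its binding domain → cannot satisfy Principle A.
*Jonas₃* does not c-command the anaphor → cannot bind it.
*[Jonas₃'s student]₄* c-commands the anaphor within its binding domain → licit binder.

{4}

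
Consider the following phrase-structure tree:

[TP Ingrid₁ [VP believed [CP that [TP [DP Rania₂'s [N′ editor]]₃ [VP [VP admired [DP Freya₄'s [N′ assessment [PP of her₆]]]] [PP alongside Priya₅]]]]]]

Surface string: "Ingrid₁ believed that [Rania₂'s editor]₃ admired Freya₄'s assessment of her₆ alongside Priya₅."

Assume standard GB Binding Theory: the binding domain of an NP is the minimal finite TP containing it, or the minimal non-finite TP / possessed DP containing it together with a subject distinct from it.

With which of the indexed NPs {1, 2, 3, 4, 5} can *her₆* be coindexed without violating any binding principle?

*her* is a pronoun, so Principle B applies: it must be free in its binding domain.
Binding domain of *her₆*: the possessed DP, whose subject is Freya₄.
*Ingrid₁* c-commands the pronoun but from outside its binding domain, and is not c-commanded by it → coindexation permitted.
*Rania₂* and the pronoun do not c-command one another → neither Principle B nor Principle C is at stake; coindexation permitted.
*[Rania₂'s editor]₃* c-commands the pronoun but from outside its binding domain, and is not c-commanded by it → coindexation permitted.
*Freya₄* c-commands the pronoun within its binding domain → coindexation would violate Principle B.
*Priya₅* and the pronoun do not c-command one another → neither Principle B nor Principle C is at stake; coindexation permitted.

{1, 2, 3, 5}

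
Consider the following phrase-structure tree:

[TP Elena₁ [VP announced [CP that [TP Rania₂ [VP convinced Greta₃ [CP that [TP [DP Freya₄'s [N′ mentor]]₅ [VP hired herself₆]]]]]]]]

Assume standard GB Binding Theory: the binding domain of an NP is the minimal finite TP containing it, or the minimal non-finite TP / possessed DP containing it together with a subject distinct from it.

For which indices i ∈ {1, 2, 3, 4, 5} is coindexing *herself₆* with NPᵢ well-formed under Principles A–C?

*herself* is an anaphor, so Principle A applies: it must be bound in its binding domain.
Binding domain of *herself₆*: the embedded TP, whose subject is [Freya₄'s mentor]₅.
*Elena₁* c-commands the anaphor but is outside its binding domain → cannot satisfy Principle A.
*Rania₂* c-commands the anaphor but is outside its binding domain → cannot satisfy Principle A.
*Greta₃* c-commands the anaphor but is outside its binding domain → cannot satisfy Principle A.
*Freya₄* does not c-command the anaphor → cannot bind it.
*[Freya₄'s mentor]₅* c-commands the anaphor within its binding domain → licit binder.

{5}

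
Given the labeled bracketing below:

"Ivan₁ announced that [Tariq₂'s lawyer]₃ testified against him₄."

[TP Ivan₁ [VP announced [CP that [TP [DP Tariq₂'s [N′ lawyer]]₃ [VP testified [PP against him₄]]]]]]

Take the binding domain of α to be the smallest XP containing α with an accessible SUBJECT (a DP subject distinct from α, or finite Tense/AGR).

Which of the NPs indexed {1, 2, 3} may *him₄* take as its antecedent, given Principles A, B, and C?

{1, 2}

*him* is a pronoun, so Principle B applies: it must be free in its binding domain.
Binding domain of *him₄*: the embedded TP, whose subject is [Tariq₂'s lawyer]₃.
*Ivan₁* c-commands the pronoun but from outside its binding domain, and is not c-commanded by it → coindexation permitted.
*Tariq₂* and the pronoun do not c-command one another → neither Principle B nor Principle C is at stake; coindexation permitted.
*[Tariq₂'s lawyer]₃* c-commands the pronoun within its binding domain → coindexation would violate Principle B.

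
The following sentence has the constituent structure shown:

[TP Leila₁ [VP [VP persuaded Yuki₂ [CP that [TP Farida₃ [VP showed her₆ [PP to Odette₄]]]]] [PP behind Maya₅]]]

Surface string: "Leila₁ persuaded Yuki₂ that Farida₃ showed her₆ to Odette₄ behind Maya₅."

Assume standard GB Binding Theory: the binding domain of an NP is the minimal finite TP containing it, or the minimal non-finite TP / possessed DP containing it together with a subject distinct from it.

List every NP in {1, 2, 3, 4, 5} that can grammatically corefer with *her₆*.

*her* is a pronoun, so Principle B applies: it must be free in its binding domain.
Binding domain of *her₆*: the embedded TP, whose subject is Farida₃.
*Leila₁* c-commands the pronoun but from outside its binding domain, and is not c-commanded by it → coindexation permitted.
*Yuki₂* c-commands the pronoun but from outside its binding domain, and is not c-commanded by it → coindexation permitted.
*Farida₃* c-commands the pronoun within its binding domain → coindexation would violate Principle B.
*Odette₄*: the pronoun c-commands this R-expression → coindexation would violate Principle C on *Odette₄*.
*Maya₅* and the pronoun do not c-command one another → neither Principle B nor Principle C is at stake; coindexation permitted.

{1, 2, 5}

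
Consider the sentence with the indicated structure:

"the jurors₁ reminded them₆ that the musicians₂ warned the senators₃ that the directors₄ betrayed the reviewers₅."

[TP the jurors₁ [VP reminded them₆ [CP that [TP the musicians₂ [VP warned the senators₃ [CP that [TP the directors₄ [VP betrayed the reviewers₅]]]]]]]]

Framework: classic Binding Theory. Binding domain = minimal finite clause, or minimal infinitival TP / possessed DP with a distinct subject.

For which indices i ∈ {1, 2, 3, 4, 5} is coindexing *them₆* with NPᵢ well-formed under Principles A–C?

*them* is a pronoun, so Principle B applies: it must be free in its binding domain.
Binding domain of *them₆*: the matrix TP, whose subject is the jurors₁.
*the jurors₁* c-commands the pronoun within its binding domain → coindexation would violate Principle B.
*the musicians₂*: the pronoun c-commands this R-expression → coindexation would violate Principle C on *the musicians₂*.
*the senators₃*: the pronoun c-commands this R-expression → coindexation would violate Principle C on *the senators₃*.
*the directors₄*: the pronoun c-commands this R-expression → coindexation would violate Principle C on *the directors₄*.
*the reviewers₅*: the pronoun c-commands this R-expression → coindexation would violate Principle C on *the reviewers₅*.

none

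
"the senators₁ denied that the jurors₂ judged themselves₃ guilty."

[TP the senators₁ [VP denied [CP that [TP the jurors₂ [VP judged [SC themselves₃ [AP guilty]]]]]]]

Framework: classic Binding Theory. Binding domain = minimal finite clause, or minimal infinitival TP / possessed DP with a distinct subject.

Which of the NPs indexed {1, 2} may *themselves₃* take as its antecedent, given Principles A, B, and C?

{2}

*themselves* is an anaphor, so Principle A applies: it must be bound in its binding domain.
Binding domain of *themselves₃*: the embedded TP, whose subject is the jurors₂.
*the senators₁* c-commands the anaphor but is outside its binding domain → cannot satisfy Principle A.
*the jurors₂* c-commands the anaphor within its binding domain → licit binder.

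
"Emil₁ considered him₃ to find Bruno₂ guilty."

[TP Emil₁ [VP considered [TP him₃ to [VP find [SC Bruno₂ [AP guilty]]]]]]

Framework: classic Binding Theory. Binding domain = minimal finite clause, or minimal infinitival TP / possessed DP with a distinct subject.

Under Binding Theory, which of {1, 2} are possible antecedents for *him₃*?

*him* is a pronoun, so Principle B applies: it must be free in its binding domain.
Binding domain of *him₃*: the matrix TP, whose subject is Emil₁.
*Emil₁* c-commands the pronoun within its binding domain → coindexation would violate Principle B.
*Bruno₂*: the pronoun c-commands this R-expression → coindexation would violate Principle C on *Bruno₂*.

none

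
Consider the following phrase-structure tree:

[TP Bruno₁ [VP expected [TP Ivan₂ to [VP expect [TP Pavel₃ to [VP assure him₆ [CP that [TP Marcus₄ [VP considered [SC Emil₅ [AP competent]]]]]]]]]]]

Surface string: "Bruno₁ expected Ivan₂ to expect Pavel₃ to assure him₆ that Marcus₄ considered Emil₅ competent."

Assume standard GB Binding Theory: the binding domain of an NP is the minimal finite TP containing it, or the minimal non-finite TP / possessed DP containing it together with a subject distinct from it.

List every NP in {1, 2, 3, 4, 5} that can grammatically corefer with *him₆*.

*him* is a pronoun, so Principle B applies: it must be free in its binding domain.
Binding domain of *him₆*: the embedded TP, whose subject is Pavel₃.
*Bruno₁* c-commands the pronoun but from outside its binding domain, and is not c-commanded by it → coindexation permitted.
*Ivan₂* c-commands the pronoun but from outside its binding domain, and is not c-commanded by it → coindexation permitted.
*Pavel₃* c-commands the pronoun within its binding domain → coindexation would violate Principle B.
*Marcus₄*: the pronoun c-commands this R-expression → coindexation would violate Principle C on *Marcus₄*.
*Emil₅*: the pronoun c-commands this R-expression → coindexation would violate Principle C on *Emil₅*.

{1, 2}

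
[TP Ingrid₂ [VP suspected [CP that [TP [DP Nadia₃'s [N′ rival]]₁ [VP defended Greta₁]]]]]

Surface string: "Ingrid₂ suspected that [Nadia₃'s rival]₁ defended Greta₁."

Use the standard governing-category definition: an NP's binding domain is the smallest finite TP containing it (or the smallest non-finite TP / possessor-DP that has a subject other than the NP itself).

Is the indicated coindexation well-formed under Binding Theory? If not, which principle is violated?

The two coindexed NPs are *[Nadia₃'s rival]₁* and *Greta₁*.
*Greta₁* is an R-expression. Principle C requires it to be free everywhere.
*[Nadia₃'s rival]₁* c-commands it and carries the same index.
The R-expression is bound → Principle C violation.

Principle C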